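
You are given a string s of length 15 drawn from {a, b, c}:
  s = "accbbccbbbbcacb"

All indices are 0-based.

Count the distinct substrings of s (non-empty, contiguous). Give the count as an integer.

95

rank→(start, suffix):
  0 → (12, 'acb')
  1 → (0, 'accbbccbbbbcacb')
  2 → (14, 'b')
  3 → (7, 'bbbbcacb')
  4 → (8, 'bbbcacb')
  5 → (9, 'bbcacb')
  6 → (3, 'bbccbbbbcacb')
  7 → (10, 'bcacb')
  8 → (4, 'bccbbbbcacb')
  9 → (11, 'cacb')
  10 → (13, 'cb')
  11 → (6, 'cbbbbcacb')
  12 → (2, 'cbbccbbbbcacb')
  13 → (5, 'ccbbbbcacb')
  14 → (1, 'ccbbccbbbbcacb')

SA = [12, 0, 14, 7, 8, 9, 3, 10, 4, 11, 13, 6, 2, 5, 1]
rank  pair      lcp
   1  s[12:],s[0:]  2  'ac'
   2  s[0:],s[14:]  0  ''
   3  s[14:],s[7:]  1  'b'
   4  s[7:],s[8:]  3  'bbb'
   5  s[8:],s[9:]  2  'bb'
   6  s[9:],s[3:]  3  'bbc'
   7  s[3:],s[10:]  1  'b'
   8  s[10:],s[4:]  2  'bc'
   9  s[4:],s[11:]  0  ''
  10  s[11:],s[13:]  1  'c'
  11  s[13:],s[6:]  2  'cb'
  12  s[6:],s[2:]  3  'cbb'
  13  s[2:],s[5:]  1  'c'
  14  s[5:],s[1:]  4  'ccbb'

n(n+1)/2 = 15·16/2 = 120
Σ LCP = 0 + 2 + 0 + 1 + 3 + 2 + 3 + 1 + 2 + 0 + 1 + 2 + 3 + 1 + 4 = 25
distinct = 120 − 25 = 95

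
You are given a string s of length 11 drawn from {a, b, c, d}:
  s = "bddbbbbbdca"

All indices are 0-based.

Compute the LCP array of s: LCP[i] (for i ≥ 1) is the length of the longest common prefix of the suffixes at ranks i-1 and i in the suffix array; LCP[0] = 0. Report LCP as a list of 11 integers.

sorted suffixes:
  #0 SA[0]=10  'a'
  #1 SA[1]=3  'bbbbbdca'
  #2 SA[2]=4  'bbbbdca'
  #3 SA[3]=5  'bbbdca'
  #4 SA[4]=6  'bbdca'
  #5 SA[5]=7  'bdca'
  #6 SA[6]=0  'bddbbbbbdca'
  #7 SA[7]=9  'ca'
  #8 SA[8]=2  'dbbbbbdca'
  #9 SA[9]=8  'dca'
  #10 SA[10]=1  'ddbbbbbdca'

SA = [10, 3, 4, 5, 6, 7, 0, 9, 2, 8, 1]
i: (SA[i-1],SA[i]) lcp shared
  1: (10,3) 0 ''
  2: (3,4) 4 'bbbb'
  3: (4,5) 3 'bbb'
  4: (5,6) 2 'bb'
  5: (6,7) 1 'b'
  6: (7,0) 2 'bd'
  7: (0,9) 0 ''
  8: (9,2) 0 ''
  9: (2,8) 1 'd'
  10: (8,1) 1 'd'

[0, 0, 4, 3, 2, 1, 2, 0, 0, 1, 1]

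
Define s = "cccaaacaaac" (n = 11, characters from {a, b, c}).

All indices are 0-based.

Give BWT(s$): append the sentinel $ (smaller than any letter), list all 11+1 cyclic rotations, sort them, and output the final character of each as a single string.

rank  rotation      last
    0  $cccaaacaaac  c
    1  aaac$cccaaac  c
    2  aaacaaac$ccc  c
    3  aac$cccaaaca  a
    4  aacaaac$ccca  a
    5  ac$cccaaacaa  a
    6  acaaac$cccaa  a
    7  c$cccaaacaaa  a
    8  caaac$cccaaa  a
    9  caaacaaac$cc  c
   10  ccaaacaaac$c  c
   11  cccaaacaaac$  $

cccaaaaaacc$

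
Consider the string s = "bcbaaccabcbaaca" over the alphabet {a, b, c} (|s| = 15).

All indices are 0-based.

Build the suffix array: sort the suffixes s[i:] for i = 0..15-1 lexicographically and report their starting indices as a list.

[14, 11, 3, 7, 12, 4, 10, 2, 8, 0, 13, 6, 9, 1, 5]

rank→(start, suffix):
  0 → (14, 'a')
  1 → (11, 'aaca')
  2 → (3, 'aaccabcbaaca')
  3 → (7, 'abcbaaca')
  4 → (12, 'aca')
  5 → (4, 'accabcbaaca')
  6 → (10, 'baaca')
  7 → (2, 'baaccabcbaaca')
  8 → (8, 'bcbaaca')
  9 → (0, 'bcbaaccabcbaaca')
  10 → (13, 'ca')
  11 → (6, 'cabcbaaca')
  12 → (9, 'cbaaca')
  13 → (1, 'cbaaccabcbaaca')
  14 → (5, 'ccabcbaaca')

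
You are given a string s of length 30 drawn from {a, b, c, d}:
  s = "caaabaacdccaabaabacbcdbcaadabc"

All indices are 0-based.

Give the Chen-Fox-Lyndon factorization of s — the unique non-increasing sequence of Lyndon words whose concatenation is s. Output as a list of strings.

["c", "aaabaacdccaabaabacbcdbcaadabc"]

emit factor 1: 'c' (i=0, period=1)
emit factor 2: 'aaabaacdccaabaabacbcdbcaadabc' (i=1, period=29)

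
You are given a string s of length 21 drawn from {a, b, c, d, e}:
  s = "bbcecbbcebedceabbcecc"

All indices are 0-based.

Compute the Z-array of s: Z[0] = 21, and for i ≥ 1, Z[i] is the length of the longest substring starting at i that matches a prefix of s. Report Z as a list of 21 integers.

Z[0]=21
i=1: fresh scan; Z[1]=1 extend→box=[1,2)
i=2: fresh scan; Z[2]=0
i=3: fresh scan; Z[3]=0
i=4: fresh scan; Z[4]=0
i=5: fresh scan; Z[5]=4 extend→box=[5,9)
i=6: min(r-i=3, Z[1]=1)=1; Z[6]=1
i=7: min(r-i=2, Z[2]=0)=0; Z[7]=0
i=8: min(r-i=1, Z[3]=0)=0; Z[8]=0
i=9: fresh scan; Z[9]=1 extend→box=[9,10)
i=10: fresh scan; Z[10]=0
i=11: fresh scan; Z[11]=0
i=12: fresh scan; Z[12]=0
i=13: fresh scan; Z[13]=0
i=14: fresh scan; Z[14]=0
i=15: fresh scan; Z[15]=5 extend→box=[15,20)
i=16: min(r-i=4, Z[1]=1)=1; Z[16]=1
i=17: min(r-i=3, Z[2]=0)=0; Z[17]=0
i=18: min(r-i=2, Z[3]=0)=0; Z[18]=0
i=19: min(r-i=1, Z[4]=0)=0; Z[19]=0
i=20: fresh scan; Z[20]=0

[21, 1, 0, 0, 0, 4, 1, 0, 0, 1, 0, 0, 0, 0, 0, 5, 1, 0, 0, 0, 0]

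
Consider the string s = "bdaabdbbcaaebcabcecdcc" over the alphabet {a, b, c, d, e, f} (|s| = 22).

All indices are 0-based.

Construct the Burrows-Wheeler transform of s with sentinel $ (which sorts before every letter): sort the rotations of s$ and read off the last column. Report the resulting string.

cdccaadbea$acbbdebbbcac

rank  rotation                 last
    0  $bdaabdbbcaaebcabcecdcc  c
    1  aabdbbcaaebcabcecdcc$bd  d
    2  aaebcabcecdcc$bdaabdbbc  c
    3  abcecdcc$bdaabdbbcaaebc  c
    4  abdbbcaaebcabcecdcc$bda  a
    5  aebcabcecdcc$bdaabdbbca  a
    6  bbcaaebcabcecdcc$bdaabd  d
    7  bcaaebcabcecdcc$bdaabdb  b
    8  bcabcecdcc$bdaabdbbcaae  e
    9  bcecdcc$bdaabdbbcaaebca  a
   10  bdaabdbbcaaebcabcecdcc$  $
   11  bdbbcaaebcabcecdcc$bdaa  a
   12  c$bdaabdbbcaaebcabcecdc  c
   13  caaebcabcecdcc$bdaabdbb  b
   14  cabcecdcc$bdaabdbbcaaeb  b
   15  cc$bdaabdbbcaaebcabcecd  d
   16  cdcc$bdaabdbbcaaebcabce  e
   17  cecdcc$bdaabdbbcaaebcab  b
   18  daabdbbcaaebcabcecdcc$b  b
   19  dbbcaaebcabcecdcc$bdaab  b
   20  dcc$bdaabdbbcaaebcabcec  c
   21  ebcabcecdcc$bdaabdbbcaa  a
   22  ecdcc$bdaabdbbcaaebcabc  c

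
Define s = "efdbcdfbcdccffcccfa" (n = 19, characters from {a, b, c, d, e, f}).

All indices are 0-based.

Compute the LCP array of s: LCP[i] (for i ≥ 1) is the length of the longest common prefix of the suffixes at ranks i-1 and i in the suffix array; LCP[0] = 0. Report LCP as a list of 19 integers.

rank→(start, suffix):
  0 → (18, 'a')
  1 → (7, 'bcdccffcccfa')
  2 → (3, 'bcdfbcdccffcccfa')
  3 → (14, 'cccfa')
  4 → (15, 'ccfa')
  5 → (10, 'ccffcccfa')
  6 → (8, 'cdccffcccfa')
  7 → (4, 'cdfbcdccffcccfa')
  8 → (16, 'cfa')
  9 → (11, 'cffcccfa')
  10 → (2, 'dbcdfbcdccffcccfa')
  11 → (9, 'dccffcccfa')
  12 → (5, 'dfbcdccffcccfa')
  13 → (0, 'efdbcdfbcdccffcccfa')
  14 → (17, 'fa')
  15 → (6, 'fbcdccffcccfa')
  16 → (13, 'fcccfa')
  17 → (1, 'fdbcdfbcdccffcccfa')
  18 → (12, 'ffcccfa')

SA = [18, 7, 3, 14, 15, 10, 8, 4, 16, 11, 2, 9, 5, 0, 17, 6, 13, 1, 12]
rank  pair      lcp
   1  s[18:],s[7:]  0  ''
   2  s[7:],s[3:]  3  'bcd'
   3  s[3:],s[14:]  0  ''
   4  s[14:],s[15:]  2  'cc'
   5  s[15:],s[10:]  3  'ccf'
   6  s[10:],s[8:]  1  'c'
   7  s[8:],s[4:]  2  'cd'
   8  s[4:],s[16:]  1  'c'
   9  s[16:],s[11:]  2  'cf'
  10  s[11:],s[2:]  0  ''
  11  s[2:],s[9:]  1  'd'
  12  s[9:],s[5:]  1  'd'
  13  s[5:],s[0:]  0  ''
  14  s[0:],s[17:]  0  ''
  15  s[17:],s[6:]  1  'f'
  16  s[6:],s[13:]  1  'f'
  17  s[13:],s[1:]  1  'f'
  18  s[1:],s[12:]  1  'f'

[0, 0, 3, 0, 2, 3, 1, 2, 1, 2, 0, 1, 1, 0, 0, 1, 1, 1, 1]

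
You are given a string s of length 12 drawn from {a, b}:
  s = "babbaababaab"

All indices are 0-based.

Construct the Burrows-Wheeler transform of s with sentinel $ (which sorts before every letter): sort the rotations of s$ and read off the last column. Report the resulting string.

rank  rotation       last
    0  $babbaababaab  b
    1  aab$babbaabab  b
    2  aababaab$babb  b
    3  ab$babbaababa  a
    4  abaab$babbaab  b
    5  ababaab$babba  a
    6  abbaababaab$b  b
    7  b$babbaababaa  a
    8  baab$babbaaba  a
    9  baababaab$bab  b
   10  babaab$babbaa  a
   11  babbaababaab$  $
   12  bbaababaab$ba  a

bbbababaaba$a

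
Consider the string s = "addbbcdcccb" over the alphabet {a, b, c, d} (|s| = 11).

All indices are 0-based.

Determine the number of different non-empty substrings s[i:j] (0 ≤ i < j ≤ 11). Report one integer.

rank→(start, suffix):
  0 → (0, 'addbbcdcccb')
  1 → (10, 'b')
  2 → (3, 'bbcdcccb')
  3 → (4, 'bcdcccb')
  4 → (9, 'cb')
  5 → (8, 'ccb')
  6 → (7, 'cccb')
  7 → (5, 'cdcccb')
  8 → (2, 'dbbcdcccb')
  9 → (6, 'dcccb')
  10 → (1, 'ddbbcdcccb')

SA = [0, 10, 3, 4, 9, 8, 7, 5, 2, 6, 1]
[i] adj suffixes → lcp
  [1] 0/10 → 0 ('')
  [2] 10/3 → 1 ('b')
  [3] 3/4 → 1 ('b')
  [4] 4/9 → 0 ('')
  [5] 9/8 → 1 ('c')
  [6] 8/7 → 2 ('cc')
  [7] 7/5 → 1 ('c')
  [8] 5/2 → 0 ('')
  [9] 2/6 → 1 ('d')
  [10] 6/1 → 1 ('d')

n(n+1)/2 = 11·12/2 = 66
Σ LCP = 0 + 0 + 1 + 1 + 0 + 1 + 2 + 1 + 0 + 1 + 1 = 8
distinct = 66 − 8 = 58

58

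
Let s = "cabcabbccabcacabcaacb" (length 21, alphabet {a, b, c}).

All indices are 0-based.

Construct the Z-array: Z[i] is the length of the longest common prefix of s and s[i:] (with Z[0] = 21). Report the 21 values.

[21, 0, 0, 3, 0, 0, 0, 1, 5, 0, 0, 2, 0, 5, 0, 0, 2, 0, 0, 1, 0]

Z[0]=21
i=1: i≥r, start 0; Z[1]=0
i=2: i≥r, start 0; Z[2]=0
i=3: i≥r, start 0; Z[3]=3 grow→box=[3,6)
i=4: min(r-i=2, Z[1]=0)=0; Z[4]=0
i=5: min(r-i=1, Z[2]=0)=0; Z[5]=0
i=6: i≥r, start 0; Z[6]=0
i=7: i≥r, start 0; Z[7]=1 grow→box=[7,8)
i=8: i≥r, start 0; Z[8]=5 grow→box=[8,13)
i=9: min(r-i=4, Z[1]=0)=0; Z[9]=0
i=10: min(r-i=3, Z[2]=0)=0; Z[10]=0
i=11: min(r-i=2, Z[3]=3)=2; Z[11]=2
i=12: min(r-i=1, Z[4]=0)=0; Z[12]=0
i=13: i≥r, start 0; Z[13]=5 grow→box=[13,18)
i=14: min(r-i=4, Z[1]=0)=0; Z[14]=0
i=15: min(r-i=3, Z[2]=0)=0; Z[15]=0
i=16: min(r-i=2, Z[3]=3)=2; Z[16]=2
i=17: min(r-i=1, Z[4]=0)=0; Z[17]=0
i=18: i≥r, start 0; Z[18]=0
i=19: i≥r, start 0; Z[19]=1 grow→box=[19,20)
i=20: i≥r, start 0; Z[20]=0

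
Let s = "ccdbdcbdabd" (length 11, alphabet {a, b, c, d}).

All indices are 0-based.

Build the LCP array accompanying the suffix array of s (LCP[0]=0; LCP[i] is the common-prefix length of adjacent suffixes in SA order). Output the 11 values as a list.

rank→(start, suffix):
  0 → (8, 'abd')
  1 → (9, 'bd')
  2 → (6, 'bdabd')
  3 → (3, 'bdcbdabd')
  4 → (5, 'cbdabd')
  5 → (0, 'ccdbdcbdabd')
  6 → (1, 'cdbdcbdabd')
  7 → (10, 'd')
  8 → (7, 'dabd')
  9 → (2, 'dbdcbdabd')
  10 → (4, 'dcbdabd')

SA = [8, 9, 6, 3, 5, 0, 1, 10, 7, 2, 4]
rank  pair      lcp
   1  s[8:],s[9:]  0  ''
   2  s[9:],s[6:]  2  'bd'
   3  s[6:],s[3:]  2  'bd'
   4  s[3:],s[5:]  0  ''
   5  s[5:],s[0:]  1  'c'
   6  s[0:],s[1:]  1  'c'
   7  s[1:],s[10:]  0  ''
   8  s[10:],s[7:]  1  'd'
   9  s[7:],s[2:]  1  'd'
  10  s[2:],s[4:]  1  'd'

[0, 0, 2, 2, 0, 1, 1, 0, 1, 1, 1]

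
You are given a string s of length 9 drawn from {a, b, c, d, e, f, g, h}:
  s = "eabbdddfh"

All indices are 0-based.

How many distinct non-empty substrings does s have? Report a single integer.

rank | idx | suffix
   0 |   1 | abbdddfh
   1 |   2 | bbdddfh
   2 |   3 | bdddfh
   3 |   4 | dddfh
   4 |   5 | ddfh
   5 |   6 | dfh
   6 |   0 | eabbdddfh
   7 |   7 | fh
   8 |   8 | h

SA = [1, 2, 3, 4, 5, 6, 0, 7, 8]
i: (SA[i-1],SA[i]) lcp shared
  1: (1,2) 0 ''
  2: (2,3) 1 'b'
  3: (3,4) 0 ''
  4: (4,5) 2 'dd'
  5: (5,6) 1 'd'
  6: (6,0) 0 ''
  7: (0,7) 0 ''
  8: (7,8) 0 ''

n(n+1)/2 = 9·10/2 = 45
Σ LCP = 0 + 0 + 1 + 0 + 2 + 1 + 0 + 0 + 0 = 4
distinct = 45 − 4 = 41

41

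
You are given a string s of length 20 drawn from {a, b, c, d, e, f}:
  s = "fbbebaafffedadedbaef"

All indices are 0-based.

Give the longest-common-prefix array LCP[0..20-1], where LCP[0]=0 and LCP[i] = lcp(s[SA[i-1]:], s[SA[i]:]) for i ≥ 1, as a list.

[0, 1, 1, 1, 0, 2, 1, 1, 0, 1, 1, 0, 1, 2, 1, 0, 1, 1, 1, 2]

rank→(start, suffix):
  0 → (5, 'aafffedadedbaef')
  1 → (12, 'adedbaef')
  2 → (17, 'aef')
  3 → (6, 'afffedadedbaef')
  4 → (4, 'baafffedadedbaef')
  5 → (16, 'baef')
  6 → (1, 'bbebaafffedadedbaef')
  7 → (2, 'bebaafffedadedbaef')
  8 → (11, 'dadedbaef')
  9 → (15, 'dbaef')
  10 → (13, 'dedbaef')
  11 → (3, 'ebaafffedadedbaef')
  12 → (10, 'edadedbaef')
  13 → (14, 'edbaef')
  14 → (18, 'ef')
  15 → (19, 'f')
  16 → (0, 'fbbebaafffedadedbaef')
  17 → (9, 'fedadedbaef')
  18 → (8, 'ffedadedbaef')
  19 → (7, 'fffedadedbaef')

SA = [5, 12, 17, 6, 4, 16, 1, 2, 11, 15, 13, 3, 10, 14, 18, 19, 0, 9, 8, 7]
rank  pair      lcp
   1  s[5:],s[12:]  1  'a'
   2  s[12:],s[17:]  1  'a'
   3  s[17:],s[6:]  1  'a'
   4  s[6:],s[4:]  0  ''
   5  s[4:],s[16:]  2  'ba'
   6  s[16:],s[1:]  1  'b'
   7  s[1:],s[2:]  1  'b'
   8  s[2:],s[11:]  0  ''
   9  s[11:],s[15:]  1  'd'
  10  s[15:],s[13:]  1  'd'
  11  s[13:],s[3:]  0  ''
  12  s[3:],s[10:]  1  'e'
  13  s[10:],s[14:]  2  'ed'
  14  s[14:],s[18:]  1  'e'
  15  s[18:],s[19:]  0  ''
  16  s[19:],s[0:]  1  'f'
  17  s[0:],s[9:]  1  'f'
  18  s[9:],s[8:]  1  'f'
  19  s[8:],s[7:]  2  'ff'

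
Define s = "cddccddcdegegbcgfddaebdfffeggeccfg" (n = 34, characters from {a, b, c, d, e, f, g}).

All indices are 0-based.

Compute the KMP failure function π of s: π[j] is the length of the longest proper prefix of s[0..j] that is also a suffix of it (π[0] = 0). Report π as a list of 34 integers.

π[0] = 0
j=1 s[j]='d': π[1]=0 (border '')
j=2 s[j]='d': π[2]=0 (border '')
j=3 s[j]='c': π[3]=1 (border 'c')
j=4 s[j]='c': k: 1→0; π[4]=1 (border 'c')
j=5 s[j]='d': π[5]=2 (border 'cd')
j=6 s[j]='d': π[6]=3 (border 'cdd')
j=7 s[j]='c': π[7]=4 (border 'cddc')
j=8 s[j]='d': k: 4→1; π[8]=2 (border 'cd')
j=9 s[j]='e': k: 2→0; π[9]=0 (border '')
j=10 s[j]='g': π[10]=0 (border '')
j=11 s[j]='e': π[11]=0 (border '')
j=12 s[j]='g': π[12]=0 (border '')
j=13 s[j]='b': π[13]=0 (border '')
j=14 s[j]='c': π[14]=1 (border 'c')
j=15 s[j]='g': k: 1→0; π[15]=0 (border '')
j=16 s[j]='f': π[16]=0 (border '')
j=17 s[j]='d': π[17]=0 (border '')
j=18 s[j]='d': π[18]=0 (border '')
j=19 s[j]='a': π[19]=0 (border '')
j=20 s[j]='e': π[20]=0 (border '')
j=21 s[j]='b': π[21]=0 (border '')
j=22 s[j]='d': π[22]=0 (border '')
j=23 s[j]='f': π[23]=0 (border '')
j=24 s[j]='f': π[24]=0 (border '')
j=25 s[j]='f': π[25]=0 (border '')
j=26 s[j]='e': π[26]=0 (border '')
j=27 s[j]='g': π[27]=0 (border '')
j=28 s[j]='g': π[28]=0 (border '')
j=29 s[j]='e': π[29]=0 (border '')
j=30 s[j]='c': π[30]=1 (border 'c')
j=31 s[j]='c': k: 1→0; π[31]=1 (border 'c')
j=32 s[j]='f': k: 1→0; π[32]=0 (border '')
j=33 s[j]='g': π[33]=0 (border '')

[0, 0, 0, 1, 1, 2, 3, 4, 2, 0, 0, 0, 0, 0, 1, 0, 0, 0, 0, 0, 0, 0, 0, 0, 0, 0, 0, 0, 0, 0, 1, 1, 0, 0]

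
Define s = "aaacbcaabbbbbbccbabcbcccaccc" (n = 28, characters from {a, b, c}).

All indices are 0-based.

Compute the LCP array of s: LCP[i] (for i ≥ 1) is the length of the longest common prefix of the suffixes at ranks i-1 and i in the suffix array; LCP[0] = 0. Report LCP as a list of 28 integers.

[0, 2, 2, 1, 2, 1, 2, 0, 1, 5, 4, 3, 2, 1, 2, 2, 3, 0, 1, 2, 1, 2, 3, 1, 2, 2, 2, 3]

rank | idx | suffix
   0 |   0 | aaacbcaabbbbbbccbabcbcccaccc
   1 |   6 | aabbbbbbccbabcbcccaccc
   2 |   1 | aacbcaabbbbbbccbabcbcccaccc
   3 |   7 | abbbbbbccbabcbcccaccc
   4 |  17 | abcbcccaccc
   5 |   2 | acbcaabbbbbbccbabcbcccaccc
   6 |  24 | accc
   7 |  16 | babcbcccaccc
   8 |   8 | bbbbbbccbabcbcccaccc
   9 |   9 | bbbbbccbabcbcccaccc
  10 |  10 | bbbbccbabcbcccaccc
  11 |  11 | bbbccbabcbcccaccc
  12 |  12 | bbccbabcbcccaccc
  13 |   4 | bcaabbbbbbccbabcbcccaccc
  14 |  18 | bcbcccaccc
  15 |  13 | bccbabcbcccaccc
  16 |  20 | bcccaccc
  17 |  27 | c
  18 |   5 | caabbbbbbccbabcbcccaccc
  19 |  23 | caccc
  20 |  15 | cbabcbcccaccc
  21 |   3 | cbcaabbbbbbccbabcbcccaccc
  22 |  19 | cbcccaccc
  23 |  26 | cc
  24 |  22 | ccaccc
  25 |  14 | ccbabcbcccaccc
  26 |  25 | ccc
  27 |  21 | cccaccc

SA = [0, 6, 1, 7, 17, 2, 24, 16, 8, 9, 10, 11, 12, 4, 18, 13, 20, 27, 5, 23, 15, 3, 19, 26, 22, 14, 25, 21]
i: (SA[i-1],SA[i]) lcp shared
  1: (0,6) 2 'aa'
  2: (6,1) 2 'aa'
  3: (1,7) 1 'a'
  4: (7,17) 2 'ab'
  5: (17,2) 1 'a'
  6: (2,24) 2 'ac'
  7: (24,16) 0 ''
  8: (16,8) 1 'b'
  9: (8,9) 5 'bbbbb'
  10: (9,10) 4 'bbbb'
  11: (10,11) 3 'bbb'
  12: (11,12) 2 'bb'
  13: (12,4) 1 'b'
  14: (4,18) 2 'bc'
  15: (18,13) 2 'bc'
  16: (13,20) 3 'bcc'
  17: (20,27) 0 ''
  18: (27,5) 1 'c'
  19: (5,23) 2 'ca'
  20: (23,15) 1 'c'
  21: (15,3) 2 'cb'
  22: (3,19) 3 'cbc'
  23: (19,26) 1 'c'
  24: (26,22) 2 'cc'
  25: (22,14) 2 'cc'
  26: (14,25) 2 'cc'
  27: (25,21) 3 'ccc'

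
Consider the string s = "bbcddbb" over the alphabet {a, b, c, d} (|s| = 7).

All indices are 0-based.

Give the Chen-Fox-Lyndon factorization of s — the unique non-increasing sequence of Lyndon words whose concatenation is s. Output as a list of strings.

["bbcdd", "b", "b"]

emit factor 1: 'bbcdd' (i=0, period=5)
emit factor 2: 'b' (i=5, period=1)
emit factor 3: 'b' (i=6, period=1)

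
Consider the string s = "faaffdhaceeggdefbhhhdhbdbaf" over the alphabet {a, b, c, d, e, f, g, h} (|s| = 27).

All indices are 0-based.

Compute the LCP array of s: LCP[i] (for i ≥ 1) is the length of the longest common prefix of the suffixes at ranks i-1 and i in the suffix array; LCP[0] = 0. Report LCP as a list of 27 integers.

[0, 1, 1, 2, 0, 1, 1, 0, 0, 1, 1, 2, 0, 1, 1, 0, 1, 1, 1, 1, 0, 1, 0, 1, 1, 1, 2]

sorted suffixes:
  #0 SA[0]=1  'aaffdhaceeggdefbhhhdhbdbaf'
  #1 SA[1]=7  'aceeggdefbhhhdhbdbaf'
  #2 SA[2]=25  'af'
  #3 SA[3]=2  'affdhaceeggdefbhhhdhbdbaf'
  #4 SA[4]=24  'baf'
  #5 SA[5]=22  'bdbaf'
  #6 SA[6]=16  'bhhhdhbdbaf'
  #7 SA[7]=8  'ceeggdefbhhhdhbdbaf'
  #8 SA[8]=23  'dbaf'
  #9 SA[9]=13  'defbhhhdhbdbaf'
  #10 SA[10]=5  'dhaceeggdefbhhhdhbdbaf'
  #11 SA[11]=20  'dhbdbaf'
  #12 SA[12]=9  'eeggdefbhhhdhbdbaf'
  #13 SA[13]=14  'efbhhhdhbdbaf'
  #14 SA[14]=10  'eggdefbhhhdhbdbaf'
  #15 SA[15]=26  'f'
  #16 SA[16]=0  'faaffdhaceeggdefbhhhdhbdbaf'
  #17 SA[17]=15  'fbhhhdhbdbaf'
  #18 SA[18]=4  'fdhaceeggdefbhhhdhbdbaf'
  #19 SA[19]=3  'ffdhaceeggdefbhhhdhbdbaf'
  #20 SA[20]=12  'gdefbhhhdhbdbaf'
  #21 SA[21]=11  'ggdefbhhhdhbdbaf'
  #22 SA[22]=6  'haceeggdefbhhhdhbdbaf'
  #23 SA[23]=21  'hbdbaf'
  #24 SA[24]=19  'hdhbdbaf'
  #25 SA[25]=18  'hhdhbdbaf'
  #26 SA[26]=17  'hhhdhbdbaf'

SA = [1, 7, 25, 2, 24, 22, 16, 8, 23, 13, 5, 20, 9, 14, 10, 26, 0, 15, 4, 3, 12, 11, 6, 21, 19, 18, 17]
rank  pair      lcp
   1  s[1:],s[7:]  1  'a'
   2  s[7:],s[25:]  1  'a'
   3  s[25:],s[2:]  2  'af'
   4  s[2:],s[24:]  0  ''
   5  s[24:],s[22:]  1  'b'
   6  s[22:],s[16:]  1  'b'
   7  s[16:],s[8:]  0  ''
   8  s[8:],s[23:]  0  ''
   9  s[23:],s[13:]  1  'd'
  10  s[13:],s[5:]  1  'd'
  11  s[5:],s[20:]  2  'dh'
  12  s[20:],s[9:]  0  ''
  13  s[9:],s[14:]  1  'e'
  14  s[14:],s[10:]  1  'e'
  15  s[10:],s[26:]  0  ''
  16  s[26:],s[0:]  1  'f'
  17  s[0:],s[15:]  1  'f'
  18  s[15:],s[4:]  1  'f'
  19  s[4:],s[3:]  1  'f'
  20  s[3:],s[12:]  0  ''
  21  s[12:],s[11:]  1  'g'
  22  s[11:],s[6:]  0  ''
  23  s[6:],s[21:]  1  'h'
  24  s[21:],s[19:]  1  'h'
  25  s[19:],s[18:]  1  'h'
  26  s[18:],s[17:]  2  'hh'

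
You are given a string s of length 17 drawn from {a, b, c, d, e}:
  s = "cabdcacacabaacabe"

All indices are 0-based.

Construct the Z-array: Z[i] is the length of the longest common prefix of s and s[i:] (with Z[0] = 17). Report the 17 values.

Z[0]=17
i=1: i≥r, start 0; Z[1]=0
i=2: i≥r, start 0; Z[2]=0
i=3: i≥r, start 0; Z[3]=0
i=4: i≥r, start 0; Z[4]=2 grow→box=[4,6)
i=5: min(r-i=1, Z[1]=0)=0; Z[5]=0
i=6: i≥r, start 0; Z[6]=2 grow→box=[6,8)
i=7: min(r-i=1, Z[1]=0)=0; Z[7]=0
i=8: i≥r, start 0; Z[8]=3 grow→box=[8,11)
i=9: min(r-i=2, Z[1]=0)=0; Z[9]=0
i=10: min(r-i=1, Z[2]=0)=0; Z[10]=0
i=11: i≥r, start 0; Z[11]=0
i=12: i≥r, start 0; Z[12]=0
i=13: i≥r, start 0; Z[13]=3 grow→box=[13,16)
i=14: min(r-i=2, Z[1]=0)=0; Z[14]=0
i=15: min(r-i=1, Z[2]=0)=0; Z[15]=0
i=16: i≥r, start 0; Z[16]=0

[17, 0, 0, 0, 2, 0, 2, 0, 3, 0, 0, 0, 0, 3, 0, 0, 0]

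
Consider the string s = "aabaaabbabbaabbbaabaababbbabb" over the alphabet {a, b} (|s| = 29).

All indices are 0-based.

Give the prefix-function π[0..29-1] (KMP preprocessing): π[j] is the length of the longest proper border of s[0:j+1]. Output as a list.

π[0] = 0
j=1 s[j]='a': π[1]=1 (border 'a')
j=2 s[j]='b': k: 1→0; π[2]=0 (border '')
j=3 s[j]='a': π[3]=1 (border 'a')
j=4 s[j]='a': π[4]=2 (border 'aa')
j=5 s[j]='a': k: 2→1; π[5]=2 (border 'aa')
j=6 s[j]='b': π[6]=3 (border 'aab')
j=7 s[j]='b': k: 3→0; π[7]=0 (border '')
j=8 s[j]='a': π[8]=1 (border 'a')
j=9 s[j]='b': k: 1→0; π[9]=0 (border '')
j=10 s[j]='b': π[10]=0 (border '')
j=11 s[j]='a': π[11]=1 (border 'a')
j=12 s[j]='a': π[12]=2 (border 'aa')
j=13 s[j]='b': π[13]=3 (border 'aab')
j=14 s[j]='b': k: 3→0; π[14]=0 (border '')
j=15 s[j]='b': π[15]=0 (border '')
j=16 s[j]='a': π[16]=1 (border 'a')
j=17 s[j]='a': π[17]=2 (border 'aa')
j=18 s[j]='b': π[18]=3 (border 'aab')
j=19 s[j]='a': π[19]=4 (border 'aaba')
j=20 s[j]='a': π[20]=5 (border 'aabaa')
j=21 s[j]='b': k: 5→2; π[21]=3 (border 'aab')
j=22 s[j]='a': π[22]=4 (border 'aaba')
j=23 s[j]='b': k: 4→1→0; π[23]=0 (border '')
j=24 s[j]='b': π[24]=0 (border '')
j=25 s[j]='b': π[25]=0 (border '')
j=26 s[j]='a': π[26]=1 (border 'a')
j=27 s[j]='b': k: 1→0; π[27]=0 (border '')
j=28 s[j]='b': π[28]=0 (border '')

[0, 1, 0, 1, 2, 2, 3, 0, 1, 0, 0, 1, 2, 3, 0, 0, 1, 2, 3, 4, 5, 3, 4, 0, 0, 0, 1, 0, 0]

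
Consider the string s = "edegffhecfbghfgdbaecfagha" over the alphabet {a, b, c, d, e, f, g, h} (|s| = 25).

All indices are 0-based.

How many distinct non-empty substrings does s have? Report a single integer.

304

rank→(start, suffix):
  0 → (24, 'a')
  1 → (17, 'aecfagha')
  2 → (21, 'agha')
  3 → (16, 'baecfagha')
  4 → (10, 'bghfgdbaecfagha')
  5 → (19, 'cfagha')
  6 → (8, 'cfbghfgdbaecfagha')
  7 → (15, 'dbaecfagha')
  8 → (1, 'degffhecfbghfgdbaecfagha')
  9 → (18, 'ecfagha')
  10 → (7, 'ecfbghfgdbaecfagha')
  11 → (0, 'edegffhecfbghfgdbaecfagha')
  12 → (2, 'egffhecfbghfgdbaecfagha')
  13 → (20, 'fagha')
  14 → (9, 'fbghfgdbaecfagha')
  15 → (4, 'ffhecfbghfgdbaecfagha')
  16 → (13, 'fgdbaecfagha')
  17 → (5, 'fhecfbghfgdbaecfagha')
  18 → (14, 'gdbaecfagha')
  19 → (3, 'gffhecfbghfgdbaecfagha')
  20 → (22, 'gha')
  21 → (11, 'ghfgdbaecfagha')
  22 → (23, 'ha')
  23 → (6, 'hecfbghfgdbaecfagha')
  24 → (12, 'hfgdbaecfagha')

SA = [24, 17, 21, 16, 10, 19, 8, 15, 1, 18, 7, 0, 2, 20, 9, 4, 13, 5, 14, 3, 22, 11, 23, 6, 12]
rank  pair      lcp
   1  s[24:],s[17:]  1  'a'
   2  s[17:],s[21:]  1  'a'
   3  s[21:],s[16:]  0  ''
   4  s[16:],s[10:]  1  'b'
   5  s[10:],s[19:]  0  ''
   6  s[19:],s[8:]  2  'cf'
   7  s[8:],s[15:]  0  ''
   8  s[15:],s[1:]  1  'd'
   9  s[1:],s[18:]  0  ''
  10  s[18:],s[7:]  3  'ecf'
  11  s[7:],s[0:]  1  'e'
  12  s[0:],s[2:]  1  'e'
  13  s[2:],s[20:]  0  ''
  14  s[20:],s[9:]  1  'f'
  15  s[9:],s[4:]  1  'f'
  16  s[4:],s[13:]  1  'f'
  17  s[13:],s[5:]  1  'f'
  18  s[5:],s[14:]  0  ''
  19  s[14:],s[3:]  1  'g'
  20  s[3:],s[22:]  1  'g'
  21  s[22:],s[11:]  2  'gh'
  22  s[11:],s[23:]  0  ''
  23  s[23:],s[6:]  1  'h'
  24  s[6:],s[12:]  1  'h'

n(n+1)/2 = 25·26/2 = 325
Σ LCP = 0 + 1 + 1 + 0 + 1 + 0 + 2 + 0 + 1 + 0 + 3 + 1 + 1 + 0 + 1 + 1 + 1 + 1 + 0 + 1 + 1 + 2 + 0 + 1 + 1 = 21
distinct = 325 − 21 = 304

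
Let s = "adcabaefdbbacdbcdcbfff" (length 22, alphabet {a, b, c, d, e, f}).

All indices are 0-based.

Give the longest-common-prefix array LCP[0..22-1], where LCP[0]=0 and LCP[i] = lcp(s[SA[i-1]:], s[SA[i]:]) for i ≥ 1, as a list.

sorted suffixes:
  #0 SA[0]=3  'abaefdbbacdbcdcbfff'
  #1 SA[1]=11  'acdbcdcbfff'
  #2 SA[2]=0  'adcabaefdbbacdbcdcbfff'
  #3 SA[3]=5  'aefdbbacdbcdcbfff'
  #4 SA[4]=10  'bacdbcdcbfff'
  #5 SA[5]=4  'baefdbbacdbcdcbfff'
  #6 SA[6]=9  'bbacdbcdcbfff'
  #7 SA[7]=14  'bcdcbfff'
  #8 SA[8]=18  'bfff'
  #9 SA[9]=2  'cabaefdbbacdbcdcbfff'
  #10 SA[10]=17  'cbfff'
  #11 SA[11]=12  'cdbcdcbfff'
  #12 SA[12]=15  'cdcbfff'
  #13 SA[13]=8  'dbbacdbcdcbfff'
  #14 SA[14]=13  'dbcdcbfff'
  #15 SA[15]=1  'dcabaefdbbacdbcdcbfff'
  #16 SA[16]=16  'dcbfff'
  #17 SA[17]=6  'efdbbacdbcdcbfff'
  #18 SA[18]=21  'f'
  #19 SA[19]=7  'fdbbacdbcdcbfff'
  #20 SA[20]=20  'ff'
  #21 SA[21]=19  'fff'

SA = [3, 11, 0, 5, 10, 4, 9, 14, 18, 2, 17, 12, 15, 8, 13, 1, 16, 6, 21, 7, 20, 19]
i: (SA[i-1],SA[i]) lcp shared
  1: (3,11) 1 'a'
  2: (11,0) 1 'a'
  3: (0,5) 1 'a'
  4: (5,10) 0 ''
  5: (10,4) 2 'ba'
  6: (4,9) 1 'b'
  7: (9,14) 1 'b'
  8: (14,18) 1 'b'
  9: (18,2) 0 ''
  10: (2,17) 1 'c'
  11: (17,12) 1 'c'
  12: (12,15) 2 'cd'
  13: (15,8) 0 ''
  14: (8,13) 2 'db'
  15: (13,1) 1 'd'
  16: (1,16) 2 'dc'
  17: (16,6) 0 ''
  18: (6,21) 0 ''
  19: (21,7) 1 'f'
  20: (7,20) 1 'f'
  21: (20,19) 2 'ff'

[0, 1, 1, 1, 0, 2, 1, 1, 1, 0, 1, 1, 2, 0, 2, 1, 2, 0, 0, 1, 1, 2]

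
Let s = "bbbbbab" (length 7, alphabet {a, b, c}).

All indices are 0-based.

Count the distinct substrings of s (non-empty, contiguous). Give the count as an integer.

17

rank→(start, suffix):
  0 → (5, 'ab')
  1 → (6, 'b')
  2 → (4, 'bab')
  3 → (3, 'bbab')
  4 → (2, 'bbbab')
  5 → (1, 'bbbbab')
  6 → (0, 'bbbbbab')

SA = [5, 6, 4, 3, 2, 1, 0]
i: (SA[i-1],SA[i]) lcp shared
  1: (5,6) 0 ''
  2: (6,4) 1 'b'
  3: (4,3) 1 'b'
  4: (3,2) 2 'bb'
  5: (2,1) 3 'bbb'
  6: (1,0) 4 'bbbb'

n(n+1)/2 = 7·8/2 = 28
Σ LCP = 0 + 0 + 1 + 1 + 2 + 3 + 4 = 11
distinct = 28 − 11 = 17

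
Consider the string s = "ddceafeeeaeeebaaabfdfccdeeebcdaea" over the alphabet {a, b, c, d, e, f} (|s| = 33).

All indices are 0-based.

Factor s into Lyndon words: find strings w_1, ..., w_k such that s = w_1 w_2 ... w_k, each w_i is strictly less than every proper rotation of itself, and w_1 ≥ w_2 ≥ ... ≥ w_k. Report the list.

emit factor 1: 'd' (i=0, period=1)
emit factor 2: 'd' (i=1, period=1)
emit factor 3: 'ce' (i=2, period=2)
emit factor 4: 'afeee' (i=4, period=5)
emit factor 5: 'aeeeb' (i=9, period=5)
emit factor 6: 'aaabfdfccdeeebcdae' (i=14, period=18)
emit factor 7: 'a' (i=32, period=1)

["d", "d", "ce", "afeee", "aeeeb", "aaabfdfccdeeebcdae", "a"]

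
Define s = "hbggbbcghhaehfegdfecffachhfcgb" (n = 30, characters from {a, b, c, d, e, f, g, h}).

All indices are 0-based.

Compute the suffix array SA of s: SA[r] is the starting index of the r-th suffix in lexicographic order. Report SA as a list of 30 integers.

[22, 10, 29, 4, 5, 1, 19, 27, 6, 23, 16, 18, 14, 11, 21, 26, 17, 13, 20, 28, 3, 15, 2, 7, 9, 0, 25, 12, 8, 24]

sorted suffixes:
  #0 SA[0]=22  'achhfcgb'
  #1 SA[1]=10  'aehfegdfecffachhfcgb'
  #2 SA[2]=29  'b'
  #3 SA[3]=4  'bbcghhaehfegdfecffachhfcgb'
  #4 SA[4]=5  'bcghhaehfegdfecffachhfcgb'
  #5 SA[5]=1  'bggbbcghhaehfegdfecffachhfcgb'
  #6 SA[6]=19  'cffachhfcgb'
  #7 SA[7]=27  'cgb'
  #8 SA[8]=6  'cghhaehfegdfecffachhfcgb'
  #9 SA[9]=23  'chhfcgb'
  #10 SA[10]=16  'dfecffachhfcgb'
  #11 SA[11]=18  'ecffachhfcgb'
  #12 SA[12]=14  'egdfecffachhfcgb'
  #13 SA[13]=11  'ehfegdfecffachhfcgb'
  #14 SA[14]=21  'fachhfcgb'
  #15 SA[15]=26  'fcgb'
  #16 SA[16]=17  'fecffachhfcgb'
  #17 SA[17]=13  'fegdfecffachhfcgb'
  #18 SA[18]=20  'ffachhfcgb'
  #19 SA[19]=28  'gb'
  #20 SA[20]=3  'gbbcghhaehfegdfecffachhfcgb'
  #21 SA[21]=15  'gdfecffachhfcgb'
  #22 SA[22]=2  'ggbbcghhaehfegdfecffachhfcgb'
  #23 SA[23]=7  'ghhaehfegdfecffachhfcgb'
  #24 SA[24]=9  'haehfegdfecffachhfcgb'
  #25 SA[25]=0  'hbggbbcghhaehfegdfecffachhfcgb'
  #26 SA[26]=25  'hfcgb'
  #27 SA[27]=12  'hfegdfecffachhfcgb'
  #28 SA[28]=8  'hhaehfegdfecffachhfcgb'
  #29 SA[29]=24  'hhfcgb'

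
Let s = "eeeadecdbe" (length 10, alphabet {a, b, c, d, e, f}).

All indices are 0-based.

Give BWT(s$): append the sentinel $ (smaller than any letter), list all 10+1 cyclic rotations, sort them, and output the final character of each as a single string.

rank  rotation     last
    0  $eeeadecdbe  e
    1  adecdbe$eee  e
    2  be$eeeadecd  d
    3  cdbe$eeeade  e
    4  dbe$eeeadec  c
    5  decdbe$eeea  a
    6  e$eeeadecdb  b
    7  eadecdbe$ee  e
    8  ecdbe$eeead  d
    9  eeadecdbe$e  e
   10  eeeadecdbe$  $

eedecabede$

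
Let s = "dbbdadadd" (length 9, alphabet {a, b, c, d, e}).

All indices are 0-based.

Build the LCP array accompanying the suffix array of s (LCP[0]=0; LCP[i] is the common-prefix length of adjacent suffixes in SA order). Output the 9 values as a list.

[0, 2, 0, 1, 0, 1, 3, 1, 1]

sorted suffixes:
  #0 SA[0]=4  'adadd'
  #1 SA[1]=6  'add'
  #2 SA[2]=1  'bbdadadd'
  #3 SA[3]=2  'bdadadd'
  #4 SA[4]=8  'd'
  #5 SA[5]=3  'dadadd'
  #6 SA[6]=5  'dadd'
  #7 SA[7]=0  'dbbdadadd'
  #8 SA[8]=7  'dd'

SA = [4, 6, 1, 2, 8, 3, 5, 0, 7]
[i] adj suffixes → lcp
  [1] 4/6 → 2 ('ad')
  [2] 6/1 → 0 ('')
  [3] 1/2 → 1 ('b')
  [4] 2/8 → 0 ('')
  [5] 8/3 → 1 ('d')
  [6] 3/5 → 3 ('dad')
  [7] 5/0 → 1 ('d')
  [8] 0/7 → 1 ('d')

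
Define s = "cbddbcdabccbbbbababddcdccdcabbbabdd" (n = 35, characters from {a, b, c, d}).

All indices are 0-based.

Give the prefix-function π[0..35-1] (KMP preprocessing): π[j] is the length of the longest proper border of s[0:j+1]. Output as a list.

π[0] = 0
j=1 s[j]='b': π[1]=0 (border '')
j=2 s[j]='d': π[2]=0 (border '')
j=3 s[j]='d': π[3]=0 (border '')
j=4 s[j]='b': π[4]=0 (border '')
j=5 s[j]='c': π[5]=1 (border 'c')
j=6 s[j]='d': k: 1→0; π[6]=0 (border '')
j=7 s[j]='a': π[7]=0 (border '')
j=8 s[j]='b': π[8]=0 (border '')
j=9 s[j]='c': π[9]=1 (border 'c')
j=10 s[j]='c': k: 1→0; π[10]=1 (border 'c')
j=11 s[j]='b': π[11]=2 (border 'cb')
j=12 s[j]='b': k: 2→0; π[12]=0 (border '')
j=13 s[j]='b': π[13]=0 (border '')
j=14 s[j]='b': π[14]=0 (border '')
j=15 s[j]='a': π[15]=0 (border '')
j=16 s[j]='b': π[16]=0 (border '')
j=17 s[j]='a': π[17]=0 (border '')
j=18 s[j]='b': π[18]=0 (border '')
j=19 s[j]='d': π[19]=0 (border '')
j=20 s[j]='d': π[20]=0 (border '')
j=21 s[j]='c': π[21]=1 (border 'c')
j=22 s[j]='d': k: 1→0; π[22]=0 (border '')
j=23 s[j]='c': π[23]=1 (border 'c')
j=24 s[j]='c': k: 1→0; π[24]=1 (border 'c')
j=25 s[j]='d': k: 1→0; π[25]=0 (border '')
j=26 s[j]='c': π[26]=1 (border 'c')
j=27 s[j]='a': k: 1→0; π[27]=0 (border '')
j=28 s[j]='b': π[28]=0 (border '')
j=29 s[j]='b': π[29]=0 (border '')
j=30 s[j]='b': π[30]=0 (border '')
j=31 s[j]='a': π[31]=0 (border '')
j=32 s[j]='b': π[32]=0 (border '')
j=33 s[j]='d': π[33]=0 (border '')
j=34 s[j]='d': π[34]=0 (border '')

[0, 0, 0, 0, 0, 1, 0, 0, 0, 1, 1, 2, 0, 0, 0, 0, 0, 0, 0, 0, 0, 1, 0, 1, 1, 0, 1, 0, 0, 0, 0, 0, 0, 0, 0]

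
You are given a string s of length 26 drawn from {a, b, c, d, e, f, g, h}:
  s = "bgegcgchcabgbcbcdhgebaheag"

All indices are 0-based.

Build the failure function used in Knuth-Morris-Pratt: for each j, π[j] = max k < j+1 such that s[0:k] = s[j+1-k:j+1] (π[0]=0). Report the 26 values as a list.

[0, 0, 0, 0, 0, 0, 0, 0, 0, 0, 1, 2, 1, 0, 1, 0, 0, 0, 0, 0, 1, 0, 0, 0, 0, 0]

π[0] = 0
j=1 s[j]='g': π[1]=0 (border '')
j=2 s[j]='e': π[2]=0 (border '')
j=3 s[j]='g': π[3]=0 (border '')
j=4 s[j]='c': π[4]=0 (border '')
j=5 s[j]='g': π[5]=0 (border '')
j=6 s[j]='c': π[6]=0 (border '')
j=7 s[j]='h': π[7]=0 (border '')
j=8 s[j]='c': π[8]=0 (border '')
j=9 s[j]='a': π[9]=0 (border '')
j=10 s[j]='b': π[10]=1 (border 'b')
j=11 s[j]='g': π[11]=2 (border 'bg')
j=12 s[j]='b': k: 2→0; π[12]=1 (border 'b')
j=13 s[j]='c': k: 1→0; π[13]=0 (border '')
j=14 s[j]='b': π[14]=1 (border 'b')
j=15 s[j]='c': k: 1→0; π[15]=0 (border '')
j=16 s[j]='d': π[16]=0 (border '')
j=17 s[j]='h': π[17]=0 (border '')
j=18 s[j]='g': π[18]=0 (border '')
j=19 s[j]='e': π[19]=0 (border '')
j=20 s[j]='b': π[20]=1 (border 'b')
j=21 s[j]='a': k: 1→0; π[21]=0 (border '')
j=22 s[j]='h': π[22]=0 (border '')
j=23 s[j]='e': π[23]=0 (border '')
j=24 s[j]='a': π[24]=0 (border '')
j=25 s[j]='g': π[25]=0 (border '')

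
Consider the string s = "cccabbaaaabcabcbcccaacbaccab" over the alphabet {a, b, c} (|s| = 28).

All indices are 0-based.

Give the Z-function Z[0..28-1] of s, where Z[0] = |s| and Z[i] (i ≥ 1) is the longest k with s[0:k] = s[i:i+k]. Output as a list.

[28, 2, 1, 0, 0, 0, 0, 0, 0, 0, 0, 1, 0, 0, 1, 0, 4, 2, 1, 0, 0, 1, 0, 0, 2, 1, 0, 0]

Z[0]=28
i=1: i≥r, start 0; Z[1]=2 grow→box=[1,3)
i=2: min(r-i=1, Z[1]=2)=1; Z[2]=1
i=3: i≥r, start 0; Z[3]=0
i=4: i≥r, start 0; Z[4]=0
i=5: i≥r, start 0; Z[5]=0
i=6: i≥r, start 0; Z[6]=0
i=7: i≥r, start 0; Z[7]=0
i=8: i≥r, start 0; Z[8]=0
i=9: i≥r, start 0; Z[9]=0
i=10: i≥r, start 0; Z[10]=0
i=11: i≥r, start 0; Z[11]=1 grow→box=[11,12)
i=12: i≥r, start 0; Z[12]=0
i=13: i≥r, start 0; Z[13]=0
i=14: i≥r, start 0; Z[14]=1 grow→box=[14,15)
i=15: i≥r, start 0; Z[15]=0
i=16: i≥r, start 0; Z[16]=4 grow→box=[16,20)
i=17: min(r-i=3, Z[1]=2)=2; Z[17]=2
i=18: min(r-i=2, Z[2]=1)=1; Z[18]=1
i=19: min(r-i=1, Z[3]=0)=0; Z[19]=0
i=20: i≥r, start 0; Z[20]=0
i=21: i≥r, start 0; Z[21]=1 grow→box=[21,22)
i=22: i≥r, start 0; Z[22]=0
i=23: i≥r, start 0; Z[23]=0
i=24: i≥r, start 0; Z[24]=2 grow→box=[24,26)
i=25: min(r-i=1, Z[1]=2)=1; Z[25]=1
i=26: i≥r, start 0; Z[26]=0
i=27: i≥r, start 0; Z[27]=0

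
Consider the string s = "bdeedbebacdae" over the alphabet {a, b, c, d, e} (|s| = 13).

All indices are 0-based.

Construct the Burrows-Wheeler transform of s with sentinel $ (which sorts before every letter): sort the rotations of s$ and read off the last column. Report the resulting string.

ebde$dacebabed

rank  rotation        last
    0  $bdeedbebacdae  e
    1  acdae$bdeedbeb  b
    2  ae$bdeedbebacd  d
    3  bacdae$bdeedbe  e
    4  bdeedbebacdae$  $
    5  bebacdae$bdeed  d
    6  cdae$bdeedbeba  a
    7  dae$bdeedbebac  c
    8  dbebacdae$bdee  e
    9  deedbebacdae$b  b
   10  e$bdeedbebacda  a
   11  ebacdae$bdeedb  b
   12  edbebacdae$bde  e
   13  eedbebacdae$bd  d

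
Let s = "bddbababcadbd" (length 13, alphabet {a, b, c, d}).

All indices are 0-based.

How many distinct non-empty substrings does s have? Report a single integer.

77

rank | idx | suffix
   0 |   4 | ababcadbd
   1 |   6 | abcadbd
   2 |   9 | adbd
   3 |   3 | bababcadbd
   4 |   5 | babcadbd
   5 |   7 | bcadbd
   6 |  11 | bd
   7 |   0 | bddbababcadbd
   8 |   8 | cadbd
   9 |  12 | d
  10 |   2 | dbababcadbd
  11 |  10 | dbd
  12 |   1 | ddbababcadbd

SA = [4, 6, 9, 3, 5, 7, 11, 0, 8, 12, 2, 10, 1]
rank  pair      lcp
   1  s[4:],s[6:]  2  'ab'
   2  s[6:],s[9:]  1  'a'
   3  s[9:],s[3:]  0  ''
   4  s[3:],s[5:]  3  'bab'
   5  s[5:],s[7:]  1  'b'
   6  s[7:],s[11:]  1  'b'
   7  s[11:],s[0:]  2  'bd'
   8  s[0:],s[8:]  0  ''
   9  s[8:],s[12:]  0  ''
  10  s[12:],s[2:]  1  'd'
  11  s[2:],s[10:]  2  'db'
  12  s[10:],s[1:]  1  'd'

n(n+1)/2 = 13·14/2 = 91
Σ LCP = 0 + 2 + 1 + 0 + 3 + 1 + 1 + 2 + 0 + 0 + 1 + 2 + 1 = 14
distinct = 91 − 14 = 77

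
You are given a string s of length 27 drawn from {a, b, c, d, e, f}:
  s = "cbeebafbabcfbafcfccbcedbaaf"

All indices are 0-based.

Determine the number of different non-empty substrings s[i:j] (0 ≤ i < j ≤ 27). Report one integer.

345

rank→(start, suffix):
  0 → (24, 'aaf')
  1 → (8, 'abcfbafcfccbcedbaaf')
  2 → (25, 'af')
  3 → (5, 'afbabcfbafcfccbcedbaaf')
  4 → (13, 'afcfccbcedbaaf')
  5 → (23, 'baaf')
  6 → (7, 'babcfbafcfccbcedbaaf')
  7 → (4, 'bafbabcfbafcfccbcedbaaf')
  8 → (12, 'bafcfccbcedbaaf')
  9 → (19, 'bcedbaaf')
  10 → (9, 'bcfbafcfccbcedbaaf')
  11 → (1, 'beebafbabcfbafcfccbcedbaaf')
  12 → (18, 'cbcedbaaf')
  13 → (0, 'cbeebafbabcfbafcfccbcedbaaf')
  14 → (17, 'ccbcedbaaf')
  15 → (20, 'cedbaaf')
  16 → (10, 'cfbafcfccbcedbaaf')
  17 → (15, 'cfccbcedbaaf')
  18 → (22, 'dbaaf')
  19 → (3, 'ebafbabcfbafcfccbcedbaaf')
  20 → (21, 'edbaaf')
  21 → (2, 'eebafbabcfbafcfccbcedbaaf')
  22 → (26, 'f')
  23 → (6, 'fbabcfbafcfccbcedbaaf')
  24 → (11, 'fbafcfccbcedbaaf')
  25 → (16, 'fccbcedbaaf')
  26 → (14, 'fcfccbcedbaaf')

SA = [24, 8, 25, 5, 13, 23, 7, 4, 12, 19, 9, 1, 18, 0, 17, 20, 10, 15, 22, 3, 21, 2, 26, 6, 11, 16, 14]
[i] adj suffixes → lcp
  [1] 24/8 → 1 ('a')
  [2] 8/25 → 1 ('a')
  [3] 25/5 → 2 ('af')
  [4] 5/13 → 2 ('af')
  [5] 13/23 → 0 ('')
  [6] 23/7 → 2 ('ba')
  [7] 7/4 → 2 ('ba')
  [8] 4/12 → 3 ('baf')
  [9] 12/19 → 1 ('b')
  [10] 19/9 → 2 ('bc')
  [11] 9/1 → 1 ('b')
  [12] 1/18 → 0 ('')
  [13] 18/0 → 2 ('cb')
  [14] 0/17 → 1 ('c')
  [15] 17/20 → 1 ('c')
  [16] 20/10 → 1 ('c')
  [17] 10/15 → 2 ('cf')
  [18] 15/22 → 0 ('')
  [19] 22/3 → 0 ('')
  [20] 3/21 → 1 ('e')
  [21] 21/2 → 1 ('e')
  [22] 2/26 → 0 ('')
  [23] 26/6 → 1 ('f')
  [24] 6/11 → 3 ('fba')
  [25] 11/16 → 1 ('f')
  [26] 16/14 → 2 ('fc')

n(n+1)/2 = 27·28/2 = 378
Σ LCP = 0 + 1 + 1 + 2 + 2 + 0 + 2 + 2 + 3 + 1 + 2 + 1 + 0 + 2 + 1 + 1 + 1 + 2 + 0 + 0 + 1 + 1 + 0 + 1 + 3 + 1 + 2 = 33
distinct = 378 − 33 = 345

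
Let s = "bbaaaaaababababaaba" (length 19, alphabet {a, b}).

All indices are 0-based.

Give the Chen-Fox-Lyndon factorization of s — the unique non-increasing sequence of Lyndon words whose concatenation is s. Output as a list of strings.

["b", "b", "aaaaaababababaab", "a"]

emit factor 1: 'b' (i=0, period=1)
emit factor 2: 'b' (i=1, period=1)
emit factor 3: 'aaaaaababababaab' (i=2, period=16)
emit factor 4: 'a' (i=18, period=1)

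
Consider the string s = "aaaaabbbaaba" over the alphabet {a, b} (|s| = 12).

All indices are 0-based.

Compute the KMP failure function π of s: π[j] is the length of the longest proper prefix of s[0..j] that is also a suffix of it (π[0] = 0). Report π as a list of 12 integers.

π[0] = 0
j=1 s[j]='a': π[1]=1 (border 'a')
j=2 s[j]='a': π[2]=2 (border 'aa')
j=3 s[j]='a': π[3]=3 (border 'aaa')
j=4 s[j]='a': π[4]=4 (border 'aaaa')
j=5 s[j]='b': k: 4→3→2→1→0; π[5]=0 (border '')
j=6 s[j]='b': π[6]=0 (border '')
j=7 s[j]='b': π[7]=0 (border '')
j=8 s[j]='a': π[8]=1 (border 'a')
j=9 s[j]='a': π[9]=2 (border 'aa')
j=10 s[j]='b': k: 2→1→0; π[10]=0 (border '')
j=11 s[j]='a': π[11]=1 (border 'a')

[0, 1, 2, 3, 4, 0, 0, 0, 1, 2, 0, 1]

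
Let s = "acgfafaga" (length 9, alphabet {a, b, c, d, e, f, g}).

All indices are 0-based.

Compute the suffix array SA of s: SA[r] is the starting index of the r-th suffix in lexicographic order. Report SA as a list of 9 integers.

[8, 0, 4, 6, 1, 3, 5, 7, 2]

rank→(start, suffix):
  0 → (8, 'a')
  1 → (0, 'acgfafaga')
  2 → (4, 'afaga')
  3 → (6, 'aga')
  4 → (1, 'cgfafaga')
  5 → (3, 'fafaga')
  6 → (5, 'faga')
  7 → (7, 'ga')
  8 → (2, 'gfafaga')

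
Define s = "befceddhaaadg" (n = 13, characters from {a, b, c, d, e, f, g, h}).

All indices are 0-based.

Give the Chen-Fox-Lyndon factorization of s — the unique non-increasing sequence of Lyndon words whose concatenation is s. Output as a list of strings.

emit factor 1: 'befceddh' (i=0, period=8)
emit factor 2: 'aaadg' (i=8, period=5)

["befceddh", "aaadg"]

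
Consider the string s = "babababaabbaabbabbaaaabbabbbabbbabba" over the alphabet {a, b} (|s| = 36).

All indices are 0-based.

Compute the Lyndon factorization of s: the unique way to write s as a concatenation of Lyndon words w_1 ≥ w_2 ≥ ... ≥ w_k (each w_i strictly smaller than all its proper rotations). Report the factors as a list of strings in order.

["b", "ab", "ab", "ab", "aabbaabbabb", "aaaabbabbbabbbabb", "a"]

emit factor 1: 'b' (i=0, period=1)
emit factor 2: 'ab' (i=1, period=2)
emit factor 3: 'ab' (i=3, period=2)
emit factor 4: 'ab' (i=5, period=2)
emit factor 5: 'aabbaabbabb' (i=7, period=11)
emit factor 6: 'aaaabbabbbabbbabb' (i=18, period=17)
emit factor 7: 'a' (i=35, period=1)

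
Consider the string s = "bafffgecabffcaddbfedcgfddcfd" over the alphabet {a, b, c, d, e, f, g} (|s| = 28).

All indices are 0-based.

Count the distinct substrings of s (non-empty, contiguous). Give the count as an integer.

rank→(start, suffix):
  0 → (8, 'abffcaddbfedcgfddcfd')
  1 → (13, 'addbfedcgfddcfd')
  2 → (1, 'afffgecabffcaddbfedcgfddcfd')
  3 → (0, 'bafffgecabffcaddbfedcgfddcfd')
  4 → (16, 'bfedcgfddcfd')
  5 → (9, 'bffcaddbfedcgfddcfd')
  6 → (7, 'cabffcaddbfedcgfddcfd')
  7 → (12, 'caddbfedcgfddcfd')
  8 → (25, 'cfd')
  9 → (20, 'cgfddcfd')
  10 → (27, 'd')
  11 → (15, 'dbfedcgfddcfd')
  12 → (24, 'dcfd')
  13 → (19, 'dcgfddcfd')
  14 → (14, 'ddbfedcgfddcfd')
  15 → (23, 'ddcfd')
  16 → (6, 'ecabffcaddbfedcgfddcfd')
  17 → (18, 'edcgfddcfd')
  18 → (11, 'fcaddbfedcgfddcfd')
  19 → (26, 'fd')
  20 → (22, 'fddcfd')
  21 → (17, 'fedcgfddcfd')
  22 → (10, 'ffcaddbfedcgfddcfd')
  23 → (2, 'fffgecabffcaddbfedcgfddcfd')
  24 → (3, 'ffgecabffcaddbfedcgfddcfd')
  25 → (4, 'fgecabffcaddbfedcgfddcfd')
  26 → (5, 'gecabffcaddbfedcgfddcfd')
  27 → (21, 'gfddcfd')

SA = [8, 13, 1, 0, 16, 9, 7, 12, 25, 20, 27, 15, 24, 19, 14, 23, 6, 18, 11, 26, 22, 17, 10, 2, 3, 4, 5, 21]
rank  pair      lcp
   1  s[8:],s[13:]  1  'a'
   2  s[13:],s[1:]  1  'a'
   3  s[1:],s[0:]  0  ''
   4  s[0:],s[16:]  1  'b'
   5  s[16:],s[9:]  2  'bf'
   6  s[9:],s[7:]  0  ''
   7  s[7:],s[12:]  2  'ca'
   8  s[12:],s[25:]  1  'c'
   9  s[25:],s[20:]  1  'c'
  10  s[20:],s[27:]  0  ''
  11  s[27:],s[15:]  1  'd'
  12  s[15:],s[24:]  1  'd'
  13  s[24:],s[19:]  2  'dc'
  14  s[19:],s[14:]  1  'd'
  15  s[14:],s[23:]  2  'dd'
  16  s[23:],s[6:]  0  ''
  17  s[6:],s[18:]  1  'e'
  18  s[18:],s[11:]  0  ''
  19  s[11:],s[26:]  1  'f'
  20  s[26:],s[22:]  2  'fd'
  21  s[22:],s[17:]  1  'f'
  22  s[17:],s[10:]  1  'f'
  23  s[10:],s[2:]  2  'ff'
  24  s[2:],s[3:]  2  'ff'
  25  s[3:],s[4:]  1  'f'
  26  s[4:],s[5:]  0  ''
  27  s[5:],s[21:]  1  'g'

n(n+1)/2 = 28·29/2 = 406
Σ LCP = 0 + 1 + 1 + 0 + 1 + 2 + 0 + 2 + 1 + 1 + 0 + 1 + 1 + 2 + 1 + 2 + 0 + 1 + 0 + 1 + 2 + 1 + 1 + 2 + 2 + 1 + 0 + 1 = 28
distinct = 406 − 28 = 378

378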